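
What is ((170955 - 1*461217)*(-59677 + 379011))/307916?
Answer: -3310375911/10997 ≈ -3.0103e+5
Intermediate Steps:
((170955 - 1*461217)*(-59677 + 379011))/307916 = ((170955 - 461217)*319334)*(1/307916) = -290262*319334*(1/307916) = -92690525508*1/307916 = -3310375911/10997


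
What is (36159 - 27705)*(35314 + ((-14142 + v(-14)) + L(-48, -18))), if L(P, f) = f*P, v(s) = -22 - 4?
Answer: 186072540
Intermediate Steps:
v(s) = -26
L(P, f) = P*f
(36159 - 27705)*(35314 + ((-14142 + v(-14)) + L(-48, -18))) = (36159 - 27705)*(35314 + ((-14142 - 26) - 48*(-18))) = 8454*(35314 + (-14168 + 864)) = 8454*(35314 - 13304) = 8454*22010 = 186072540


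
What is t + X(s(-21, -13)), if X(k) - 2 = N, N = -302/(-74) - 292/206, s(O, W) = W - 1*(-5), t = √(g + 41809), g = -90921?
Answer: 17773/3811 + 2*I*√12278 ≈ 4.6636 + 221.61*I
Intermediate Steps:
t = 2*I*√12278 (t = √(-90921 + 41809) = √(-49112) = 2*I*√12278 ≈ 221.61*I)
s(O, W) = 5 + W (s(O, W) = W + 5 = 5 + W)
N = 10151/3811 (N = -302*(-1/74) - 292*1/206 = 151/37 - 146/103 = 10151/3811 ≈ 2.6636)
X(k) = 17773/3811 (X(k) = 2 + 10151/3811 = 17773/3811)
t + X(s(-21, -13)) = 2*I*√12278 + 17773/3811 = 17773/3811 + 2*I*√12278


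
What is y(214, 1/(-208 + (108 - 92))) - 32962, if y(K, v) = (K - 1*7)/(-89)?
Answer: -2933825/89 ≈ -32964.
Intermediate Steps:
y(K, v) = 7/89 - K/89 (y(K, v) = (K - 7)*(-1/89) = (-7 + K)*(-1/89) = 7/89 - K/89)
y(214, 1/(-208 + (108 - 92))) - 32962 = (7/89 - 1/89*214) - 32962 = (7/89 - 214/89) - 32962 = -207/89 - 32962 = -2933825/89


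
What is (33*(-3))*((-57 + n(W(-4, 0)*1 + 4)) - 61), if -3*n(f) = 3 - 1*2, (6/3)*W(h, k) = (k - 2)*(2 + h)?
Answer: 11715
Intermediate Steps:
W(h, k) = (-2 + k)*(2 + h)/2 (W(h, k) = ((k - 2)*(2 + h))/2 = ((-2 + k)*(2 + h))/2 = (-2 + k)*(2 + h)/2)
n(f) = -1/3 (n(f) = -(3 - 1*2)/3 = -(3 - 2)/3 = -1/3*1 = -1/3)
(33*(-3))*((-57 + n(W(-4, 0)*1 + 4)) - 61) = (33*(-3))*((-57 - 1/3) - 61) = -99*(-172/3 - 61) = -99*(-355/3) = 11715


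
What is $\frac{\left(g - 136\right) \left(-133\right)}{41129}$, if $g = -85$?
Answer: $\frac{29393}{41129} \approx 0.71465$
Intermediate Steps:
$\frac{\left(g - 136\right) \left(-133\right)}{41129} = \frac{\left(-85 - 136\right) \left(-133\right)}{41129} = \left(-221\right) \left(-133\right) \frac{1}{41129} = 29393 \cdot \frac{1}{41129} = \frac{29393}{41129}$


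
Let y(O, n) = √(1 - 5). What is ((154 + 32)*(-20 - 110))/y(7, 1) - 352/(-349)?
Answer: 352/349 + 12090*I ≈ 1.0086 + 12090.0*I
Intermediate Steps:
y(O, n) = 2*I (y(O, n) = √(-4) = 2*I)
((154 + 32)*(-20 - 110))/y(7, 1) - 352/(-349) = ((154 + 32)*(-20 - 110))/((2*I)) - 352/(-349) = (186*(-130))*(-I/2) - 352*(-1/349) = -(-12090)*I + 352/349 = 12090*I + 352/349 = 352/349 + 12090*I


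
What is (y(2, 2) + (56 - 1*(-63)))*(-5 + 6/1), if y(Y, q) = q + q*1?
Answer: 123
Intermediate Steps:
y(Y, q) = 2*q (y(Y, q) = q + q = 2*q)
(y(2, 2) + (56 - 1*(-63)))*(-5 + 6/1) = (2*2 + (56 - 1*(-63)))*(-5 + 6/1) = (4 + (56 + 63))*(-5 + 1*6) = (4 + 119)*(-5 + 6) = 123*1 = 123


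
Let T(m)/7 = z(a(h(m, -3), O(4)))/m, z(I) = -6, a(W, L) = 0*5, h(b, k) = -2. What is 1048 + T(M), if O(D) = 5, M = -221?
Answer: 231650/221 ≈ 1048.2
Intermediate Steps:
a(W, L) = 0
T(m) = -42/m (T(m) = 7*(-6/m) = -42/m)
1048 + T(M) = 1048 - 42/(-221) = 1048 - 42*(-1/221) = 1048 + 42/221 = 231650/221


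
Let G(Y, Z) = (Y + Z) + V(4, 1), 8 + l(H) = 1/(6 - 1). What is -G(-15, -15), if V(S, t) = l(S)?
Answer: 189/5 ≈ 37.800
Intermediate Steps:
l(H) = -39/5 (l(H) = -8 + 1/(6 - 1) = -8 + 1/5 = -8 + ⅕ = -39/5)
V(S, t) = -39/5
G(Y, Z) = -39/5 + Y + Z (G(Y, Z) = (Y + Z) - 39/5 = -39/5 + Y + Z)
-G(-15, -15) = -(-39/5 - 15 - 15) = -1*(-189/5) = 189/5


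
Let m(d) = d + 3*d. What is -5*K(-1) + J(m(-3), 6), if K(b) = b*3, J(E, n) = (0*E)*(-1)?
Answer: 15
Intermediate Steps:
m(d) = 4*d
J(E, n) = 0 (J(E, n) = 0*(-1) = 0)
K(b) = 3*b
-5*K(-1) + J(m(-3), 6) = -15*(-1) + 0 = -5*(-3) + 0 = 15 + 0 = 15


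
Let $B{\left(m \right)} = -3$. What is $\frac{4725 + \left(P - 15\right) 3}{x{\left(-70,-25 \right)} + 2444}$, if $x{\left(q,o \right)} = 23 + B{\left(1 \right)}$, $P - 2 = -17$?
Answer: $\frac{4635}{2464} \approx 1.8811$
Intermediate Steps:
$P = -15$ ($P = 2 - 17 = -15$)
$x{\left(q,o \right)} = 20$ ($x{\left(q,o \right)} = 23 - 3 = 20$)
$\frac{4725 + \left(P - 15\right) 3}{x{\left(-70,-25 \right)} + 2444} = \frac{4725 + \left(-15 - 15\right) 3}{20 + 2444} = \frac{4725 - 90}{2464} = \left(4725 - 90\right) \frac{1}{2464} = 4635 \cdot \frac{1}{2464} = \frac{4635}{2464}$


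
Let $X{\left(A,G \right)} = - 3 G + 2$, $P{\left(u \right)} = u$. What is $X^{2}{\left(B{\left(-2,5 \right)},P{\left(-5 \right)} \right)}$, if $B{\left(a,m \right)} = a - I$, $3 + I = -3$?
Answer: $289$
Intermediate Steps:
$I = -6$ ($I = -3 - 3 = -6$)
$B{\left(a,m \right)} = 6 + a$ ($B{\left(a,m \right)} = a - -6 = a + 6 = 6 + a$)
$X{\left(A,G \right)} = 2 - 3 G$
$X^{2}{\left(B{\left(-2,5 \right)},P{\left(-5 \right)} \right)} = \left(2 - -15\right)^{2} = \left(2 + 15\right)^{2} = 17^{2} = 289$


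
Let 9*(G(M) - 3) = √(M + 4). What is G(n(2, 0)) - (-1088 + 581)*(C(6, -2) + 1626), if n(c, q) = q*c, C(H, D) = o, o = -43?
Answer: 7223258/9 ≈ 8.0258e+5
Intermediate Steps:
C(H, D) = -43
n(c, q) = c*q
G(M) = 3 + √(4 + M)/9 (G(M) = 3 + √(M + 4)/9 = 3 + √(4 + M)/9)
G(n(2, 0)) - (-1088 + 581)*(C(6, -2) + 1626) = (3 + √(4 + 2*0)/9) - (-1088 + 581)*(-43 + 1626) = (3 + √(4 + 0)/9) - (-507)*1583 = (3 + √4/9) - 1*(-802581) = (3 + (⅑)*2) + 802581 = (3 + 2/9) + 802581 = 29/9 + 802581 = 7223258/9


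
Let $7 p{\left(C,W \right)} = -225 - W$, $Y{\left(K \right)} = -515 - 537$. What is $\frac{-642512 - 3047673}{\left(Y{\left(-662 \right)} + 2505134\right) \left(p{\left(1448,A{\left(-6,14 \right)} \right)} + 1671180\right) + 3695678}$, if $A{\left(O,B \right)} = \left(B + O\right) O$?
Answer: $- \frac{3690185}{4184712134936} \approx -8.8183 \cdot 10^{-7}$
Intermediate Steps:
$Y{\left(K \right)} = -1052$ ($Y{\left(K \right)} = -515 - 537 = -1052$)
$A{\left(O,B \right)} = O \left(B + O\right)$
$p{\left(C,W \right)} = - \frac{225}{7} - \frac{W}{7}$ ($p{\left(C,W \right)} = \frac{-225 - W}{7} = - \frac{225}{7} - \frac{W}{7}$)
$\frac{-642512 - 3047673}{\left(Y{\left(-662 \right)} + 2505134\right) \left(p{\left(1448,A{\left(-6,14 \right)} \right)} + 1671180\right) + 3695678} = \frac{-642512 - 3047673}{\left(-1052 + 2505134\right) \left(\left(- \frac{225}{7} - \frac{\left(-6\right) \left(14 - 6\right)}{7}\right) + 1671180\right) + 3695678} = - \frac{3690185}{2504082 \left(\left(- \frac{225}{7} - \frac{\left(-6\right) 8}{7}\right) + 1671180\right) + 3695678} = - \frac{3690185}{2504082 \left(\left(- \frac{225}{7} - - \frac{48}{7}\right) + 1671180\right) + 3695678} = - \frac{3690185}{2504082 \left(\left(- \frac{225}{7} + \frac{48}{7}\right) + 1671180\right) + 3695678} = - \frac{3690185}{2504082 \left(- \frac{177}{7} + 1671180\right) + 3695678} = - \frac{3690185}{2504082 \cdot \frac{11698083}{7} + 3695678} = - \frac{3690185}{4184708439258 + 3695678} = - \frac{3690185}{4184712134936}$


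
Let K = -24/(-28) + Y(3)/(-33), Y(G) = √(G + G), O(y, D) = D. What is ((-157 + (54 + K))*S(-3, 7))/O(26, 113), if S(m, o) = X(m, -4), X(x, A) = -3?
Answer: 2145/791 + √6/1243 ≈ 2.7137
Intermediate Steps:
S(m, o) = -3
Y(G) = √2*√G (Y(G) = √(2*G) = √2*√G)
K = 6/7 - √6/33 (K = -24/(-28) + (√2*√3)/(-33) = -24*(-1/28) + √6*(-1/33) = 6/7 - √6/33 ≈ 0.78292)
((-157 + (54 + K))*S(-3, 7))/O(26, 113) = ((-157 + (54 + (6/7 - √6/33)))*(-3))/113 = ((-157 + (384/7 - √6/33))*(-3))*(1/113) = ((-715/7 - √6/33)*(-3))*(1/113) = (2145/7 + √6/11)*(1/113) = 2145/791 + √6/1243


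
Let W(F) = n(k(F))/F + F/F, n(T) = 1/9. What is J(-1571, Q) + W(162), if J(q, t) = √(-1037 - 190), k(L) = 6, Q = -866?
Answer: 1459/1458 + I*√1227 ≈ 1.0007 + 35.029*I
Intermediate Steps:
n(T) = ⅑
J(q, t) = I*√1227 (J(q, t) = √(-1227) = I*√1227)
W(F) = 1 + 1/(9*F) (W(F) = 1/(9*F) + F/F = 1/(9*F) + 1 = 1 + 1/(9*F))
J(-1571, Q) + W(162) = I*√1227 + (⅑ + 162)/162 = I*√1227 + (1/162)*(1459/9) = I*√1227 + 1459/1458 = 1459/1458 + I*√1227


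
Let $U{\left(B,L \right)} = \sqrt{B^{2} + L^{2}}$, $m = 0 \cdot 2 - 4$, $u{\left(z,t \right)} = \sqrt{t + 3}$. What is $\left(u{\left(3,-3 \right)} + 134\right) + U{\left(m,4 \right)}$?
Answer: $134 + 4 \sqrt{2} \approx 139.66$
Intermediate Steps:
$u{\left(z,t \right)} = \sqrt{3 + t}$
$m = -4$ ($m = 0 - 4 = -4$)
$\left(u{\left(3,-3 \right)} + 134\right) + U{\left(m,4 \right)} = \left(\sqrt{3 - 3} + 134\right) + \sqrt{\left(-4\right)^{2} + 4^{2}} = \left(\sqrt{0} + 134\right) + \sqrt{16 + 16} = \left(0 + 134\right) + \sqrt{32} = 134 + 4 \sqrt{2}$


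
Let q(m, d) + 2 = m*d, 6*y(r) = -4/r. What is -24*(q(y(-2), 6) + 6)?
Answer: -144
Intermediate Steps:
y(r) = -2/(3*r) (y(r) = (-4/r)/6 = -2/(3*r))
q(m, d) = -2 + d*m (q(m, d) = -2 + m*d = -2 + d*m)
-24*(q(y(-2), 6) + 6) = -24*((-2 + 6*(-⅔/(-2))) + 6) = -24*((-2 + 6*(-⅔*(-½))) + 6) = -24*((-2 + 6*(⅓)) + 6) = -24*((-2 + 2) + 6) = -24*(0 + 6) = -24*6 = -144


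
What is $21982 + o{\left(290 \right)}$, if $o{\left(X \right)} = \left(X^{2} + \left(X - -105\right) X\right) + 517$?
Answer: $221149$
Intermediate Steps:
$o{\left(X \right)} = 517 + X^{2} + X \left(105 + X\right)$ ($o{\left(X \right)} = \left(X^{2} + \left(X + 105\right) X\right) + 517 = \left(X^{2} + \left(105 + X\right) X\right) + 517 = \left(X^{2} + X \left(105 + X\right)\right) + 517 = 517 + X^{2} + X \left(105 + X\right)$)
$21982 + o{\left(290 \right)} = 21982 + \left(517 + 2 \cdot 290^{2} + 105 \cdot 290\right) = 21982 + \left(517 + 2 \cdot 84100 + 30450\right) = 21982 + \left(517 + 168200 + 30450\right) = 21982 + 199167 = 221149$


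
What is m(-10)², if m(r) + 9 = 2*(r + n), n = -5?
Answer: 1521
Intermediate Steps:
m(r) = -19 + 2*r (m(r) = -9 + 2*(r - 5) = -9 + 2*(-5 + r) = -9 + (-10 + 2*r) = -19 + 2*r)
m(-10)² = (-19 + 2*(-10))² = (-19 - 20)² = (-39)² = 1521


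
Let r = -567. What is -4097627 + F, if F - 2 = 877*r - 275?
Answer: -4595159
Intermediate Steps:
F = -497532 (F = 2 + (877*(-567) - 275) = 2 + (-497259 - 275) = 2 - 497534 = -497532)
-4097627 + F = -4097627 - 497532 = -4595159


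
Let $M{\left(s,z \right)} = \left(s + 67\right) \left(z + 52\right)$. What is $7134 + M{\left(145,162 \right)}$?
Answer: $52502$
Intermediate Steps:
$M{\left(s,z \right)} = \left(52 + z\right) \left(67 + s\right)$ ($M{\left(s,z \right)} = \left(67 + s\right) \left(52 + z\right) = \left(52 + z\right) \left(67 + s\right)$)
$7134 + M{\left(145,162 \right)} = 7134 + \left(3484 + 52 \cdot 145 + 67 \cdot 162 + 145 \cdot 162\right) = 7134 + \left(3484 + 7540 + 10854 + 23490\right) = 7134 + 45368 = 52502$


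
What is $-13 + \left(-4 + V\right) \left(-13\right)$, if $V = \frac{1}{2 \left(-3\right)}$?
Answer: $\frac{247}{6} \approx 41.167$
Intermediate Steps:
$V = - \frac{1}{6}$ ($V = \frac{1}{2} \left(- \frac{1}{3}\right) = - \frac{1}{6} \approx -0.16667$)
$-13 + \left(-4 + V\right) \left(-13\right) = -13 + \left(-4 - \frac{1}{6}\right) \left(-13\right) = -13 - - \frac{325}{6} = -13 + \frac{325}{6} = \frac{247}{6}$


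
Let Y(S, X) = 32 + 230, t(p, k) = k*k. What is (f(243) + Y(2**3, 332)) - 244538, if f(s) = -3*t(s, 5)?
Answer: -244351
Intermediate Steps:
t(p, k) = k**2
Y(S, X) = 262
f(s) = -75 (f(s) = -3*5**2 = -3*25 = -75)
(f(243) + Y(2**3, 332)) - 244538 = (-75 + 262) - 244538 = 187 - 244538 = -244351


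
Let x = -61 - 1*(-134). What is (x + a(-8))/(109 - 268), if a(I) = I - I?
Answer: -73/159 ≈ -0.45912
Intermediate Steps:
x = 73 (x = -61 + 134 = 73)
a(I) = 0
(x + a(-8))/(109 - 268) = (73 + 0)/(109 - 268) = 73/(-159) = 73*(-1/159) = -73/159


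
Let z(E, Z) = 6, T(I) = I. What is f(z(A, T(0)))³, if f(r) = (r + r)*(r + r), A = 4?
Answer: 2985984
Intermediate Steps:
f(r) = 4*r² (f(r) = (2*r)*(2*r) = 4*r²)
f(z(A, T(0)))³ = (4*6²)³ = (4*36)³ = 144³ = 2985984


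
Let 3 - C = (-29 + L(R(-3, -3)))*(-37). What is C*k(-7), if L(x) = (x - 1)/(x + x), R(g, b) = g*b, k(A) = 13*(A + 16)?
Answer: -123266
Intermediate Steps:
k(A) = 208 + 13*A (k(A) = 13*(16 + A) = 208 + 13*A)
R(g, b) = b*g
L(x) = (-1 + x)/(2*x) (L(x) = (-1 + x)/((2*x)) = (-1 + x)*(1/(2*x)) = (-1 + x)/(2*x))
C = -9482/9 (C = 3 - (-29 + (-1 - 3*(-3))/(2*((-3*(-3)))))*(-37) = 3 - (-29 + (½)*(-1 + 9)/9)*(-37) = 3 - (-29 + (½)*(⅑)*8)*(-37) = 3 - (-29 + 4/9)*(-37) = 3 - (-257)*(-37)/9 = 3 - 1*9509/9 = 3 - 9509/9 = -9482/9 ≈ -1053.6)
C*k(-7) = -9482*(208 + 13*(-7))/9 = -9482*(208 - 91)/9 = -9482/9*117 = -123266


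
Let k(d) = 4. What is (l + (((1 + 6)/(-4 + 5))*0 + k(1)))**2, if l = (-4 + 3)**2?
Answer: 25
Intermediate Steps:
l = 1 (l = (-1)**2 = 1)
(l + (((1 + 6)/(-4 + 5))*0 + k(1)))**2 = (1 + (((1 + 6)/(-4 + 5))*0 + 4))**2 = (1 + ((7/1)*0 + 4))**2 = (1 + ((7*1)*0 + 4))**2 = (1 + (7*0 + 4))**2 = (1 + (0 + 4))**2 = (1 + 4)**2 = 5**2 = 25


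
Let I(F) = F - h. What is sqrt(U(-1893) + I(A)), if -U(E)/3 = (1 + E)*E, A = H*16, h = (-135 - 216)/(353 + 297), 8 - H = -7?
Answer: I*sqrt(1074442746)/10 ≈ 3277.9*I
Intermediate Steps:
H = 15 (H = 8 - 1*(-7) = 8 + 7 = 15)
h = -27/50 (h = -351/650 = -351*1/650 = -27/50 ≈ -0.54000)
A = 240 (A = 15*16 = 240)
I(F) = 27/50 + F (I(F) = F - 1*(-27/50) = F + 27/50 = 27/50 + F)
U(E) = -3*E*(1 + E) (U(E) = -3*(1 + E)*E = -3*E*(1 + E))
sqrt(U(-1893) + I(A)) = sqrt(-3*(-1893)*(1 - 1893) + (27/50 + 240)) = sqrt(-3*(-1893)*(-1892) + 12027/50) = sqrt(-10744668 + 12027/50) = sqrt(-537221373/50) = I*sqrt(1074442746)/10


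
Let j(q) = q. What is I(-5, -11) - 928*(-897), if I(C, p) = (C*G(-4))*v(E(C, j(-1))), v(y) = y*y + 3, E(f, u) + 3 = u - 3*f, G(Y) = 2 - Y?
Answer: 828696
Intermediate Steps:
E(f, u) = -3 + u - 3*f (E(f, u) = -3 + (u - 3*f) = -3 + u - 3*f)
v(y) = 3 + y² (v(y) = y² + 3 = 3 + y²)
I(C, p) = 6*C*(3 + (-4 - 3*C)²) (I(C, p) = (C*(2 - 1*(-4)))*(3 + (-3 - 1 - 3*C)²) = (C*(2 + 4))*(3 + (-4 - 3*C)²) = (C*6)*(3 + (-4 - 3*C)²) = (6*C)*(3 + (-4 - 3*C)²) = 6*C*(3 + (-4 - 3*C)²))
I(-5, -11) - 928*(-897) = 6*(-5)*(3 + (4 + 3*(-5))²) - 928*(-897) = 6*(-5)*(3 + (4 - 15)²) + 832416 = 6*(-5)*(3 + (-11)²) + 832416 = 6*(-5)*(3 + 121) + 832416 = 6*(-5)*124 + 832416 = -3720 + 832416 = 828696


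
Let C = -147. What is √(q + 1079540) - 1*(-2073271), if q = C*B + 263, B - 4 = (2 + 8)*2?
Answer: 2073271 + 5*√43051 ≈ 2.0743e+6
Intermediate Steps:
B = 24 (B = 4 + (2 + 8)*2 = 4 + 10*2 = 4 + 20 = 24)
q = -3265 (q = -147*24 + 263 = -3528 + 263 = -3265)
√(q + 1079540) - 1*(-2073271) = √(-3265 + 1079540) - 1*(-2073271) = √1076275 + 2073271 = 5*√43051 + 2073271 = 2073271 + 5*√43051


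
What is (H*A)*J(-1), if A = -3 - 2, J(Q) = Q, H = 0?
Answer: 0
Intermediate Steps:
A = -5
(H*A)*J(-1) = (0*(-5))*(-1) = 0*(-1) = 0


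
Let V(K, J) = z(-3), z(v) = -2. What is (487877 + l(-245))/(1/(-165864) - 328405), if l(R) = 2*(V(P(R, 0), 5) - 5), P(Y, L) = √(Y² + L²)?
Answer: -80918908632/54470566921 ≈ -1.4856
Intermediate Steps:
P(Y, L) = √(L² + Y²)
V(K, J) = -2
l(R) = -14 (l(R) = 2*(-2 - 5) = 2*(-7) = -14)
(487877 + l(-245))/(1/(-165864) - 328405) = (487877 - 14)/(1/(-165864) - 328405) = 487863/(-1/165864 - 328405) = 487863/(-54470566921/165864) = 487863*(-165864/54470566921) = -80918908632/54470566921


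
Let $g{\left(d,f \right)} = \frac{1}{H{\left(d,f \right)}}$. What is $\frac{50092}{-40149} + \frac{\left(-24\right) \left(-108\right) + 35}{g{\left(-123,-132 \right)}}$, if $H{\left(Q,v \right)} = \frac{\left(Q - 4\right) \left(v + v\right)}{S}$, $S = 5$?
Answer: $\frac{3536245619884}{200745} \approx 1.7616 \cdot 10^{7}$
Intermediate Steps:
$H{\left(Q,v \right)} = \frac{2 v \left(-4 + Q\right)}{5}$ ($H{\left(Q,v \right)} = \frac{\left(Q - 4\right) \left(v + v\right)}{5} = \left(-4 + Q\right) 2 v \frac{1}{5} = 2 v \left(-4 + Q\right) \frac{1}{5} = \frac{2 v \left(-4 + Q\right)}{5}$)
$g{\left(d,f \right)} = \frac{5}{2 f \left(-4 + d\right)}$ ($g{\left(d,f \right)} = \frac{1}{\frac{2}{5} f \left(-4 + d\right)} = \frac{5}{2 f \left(-4 + d\right)}$)
$\frac{50092}{-40149} + \frac{\left(-24\right) \left(-108\right) + 35}{g{\left(-123,-132 \right)}} = \frac{50092}{-40149} + \frac{\left(-24\right) \left(-108\right) + 35}{\frac{5}{2} \frac{1}{-132} \frac{1}{-4 - 123}} = 50092 \left(- \frac{1}{40149}\right) + \frac{2592 + 35}{\frac{5}{2} \left(- \frac{1}{132}\right) \frac{1}{-127}} = - \frac{50092}{40149} + \frac{2627}{\frac{5}{2} \left(- \frac{1}{132}\right) \left(- \frac{1}{127}\right)} = - \frac{50092}{40149} + \frac{2627}{\frac{5}{33528}} = - \frac{50092}{40149} + 2627 \cdot \frac{33528}{5} = - \frac{50092}{40149} + \frac{88078056}{5} = \frac{3536245619884}{200745}$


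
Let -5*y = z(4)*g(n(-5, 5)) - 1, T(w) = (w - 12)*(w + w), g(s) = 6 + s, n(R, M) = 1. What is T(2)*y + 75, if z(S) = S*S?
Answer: 963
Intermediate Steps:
z(S) = S²
T(w) = 2*w*(-12 + w) (T(w) = (-12 + w)*(2*w) = 2*w*(-12 + w))
y = -111/5 (y = -(4²*(6 + 1) - 1)/5 = -(16*7 - 1)/5 = -(112 - 1)/5 = -⅕*111 = -111/5 ≈ -22.200)
T(2)*y + 75 = (2*2*(-12 + 2))*(-111/5) + 75 = (2*2*(-10))*(-111/5) + 75 = -40*(-111/5) + 75 = 888 + 75 = 963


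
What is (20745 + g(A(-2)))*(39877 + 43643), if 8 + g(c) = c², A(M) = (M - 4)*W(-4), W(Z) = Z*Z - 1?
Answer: 2408466240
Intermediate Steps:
W(Z) = -1 + Z² (W(Z) = Z² - 1 = -1 + Z²)
A(M) = -60 + 15*M (A(M) = (M - 4)*(-1 + (-4)²) = (-4 + M)*(-1 + 16) = (-4 + M)*15 = -60 + 15*M)
g(c) = -8 + c²
(20745 + g(A(-2)))*(39877 + 43643) = (20745 + (-8 + (-60 + 15*(-2))²))*(39877 + 43643) = (20745 + (-8 + (-60 - 30)²))*83520 = (20745 + (-8 + (-90)²))*83520 = (20745 + (-8 + 8100))*83520 = (20745 + 8092)*83520 = 28837*83520 = 2408466240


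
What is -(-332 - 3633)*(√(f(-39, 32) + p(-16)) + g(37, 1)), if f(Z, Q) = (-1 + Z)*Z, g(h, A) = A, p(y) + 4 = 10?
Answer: 3965 + 11895*√174 ≈ 1.6087e+5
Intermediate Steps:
p(y) = 6 (p(y) = -4 + 10 = 6)
f(Z, Q) = Z*(-1 + Z)
-(-332 - 3633)*(√(f(-39, 32) + p(-16)) + g(37, 1)) = -(-332 - 3633)*(√(-39*(-1 - 39) + 6) + 1) = -(-3965)*(√(-39*(-40) + 6) + 1) = -(-3965)*(√(1560 + 6) + 1) = -(-3965)*(√1566 + 1) = -(-3965)*(3*√174 + 1) = -(-3965)*(1 + 3*√174) = -(-3965 - 11895*√174) = 3965 + 11895*√174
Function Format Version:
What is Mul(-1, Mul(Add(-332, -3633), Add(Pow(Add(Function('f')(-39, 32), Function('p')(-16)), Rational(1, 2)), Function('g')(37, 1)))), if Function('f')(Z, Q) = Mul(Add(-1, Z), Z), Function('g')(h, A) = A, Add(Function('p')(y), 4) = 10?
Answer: Add(3965, Mul(11895, Pow(174, Rational(1, 2)))) ≈ 1.6087e+5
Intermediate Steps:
Function('p')(y) = 6 (Function('p')(y) = Add(-4, 10) = 6)
Function('f')(Z, Q) = Mul(Z, Add(-1, Z))
Mul(-1, Mul(Add(-332, -3633), Add(Pow(Add(Function('f')(-39, 32), Function('p')(-16)), Rational(1, 2)), Function('g')(37, 1)))) = Mul(-1, Mul(Add(-332, -3633), Add(Pow(Add(Mul(-39, Add(-1, -39)), 6), Rational(1, 2)), 1))) = Mul(-1, Mul(-3965, Add(Pow(Add(Mul(-39, -40), 6), Rational(1, 2)), 1))) = Mul(-1, Mul(-3965, Add(Pow(Add(1560, 6), Rational(1, 2)), 1))) = Mul(-1, Mul(-3965, Add(Pow(1566, Rational(1, 2)), 1))) = Mul(-1, Mul(-3965, Add(Mul(3, Pow(174, Rational(1, 2))), 1))) = Mul(-1, Mul(-3965, Add(1, Mul(3, Pow(174, Rational(1, 2)))))) = Mul(-1, Add(-3965, Mul(-11895, Pow(174, Rational(1, 2))))) = Add(3965, Mul(11895, Pow(174, Rational(1, 2))))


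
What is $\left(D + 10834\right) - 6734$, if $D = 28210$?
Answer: $32310$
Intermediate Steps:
$\left(D + 10834\right) - 6734 = \left(28210 + 10834\right) - 6734 = 39044 - 6734 = 32310$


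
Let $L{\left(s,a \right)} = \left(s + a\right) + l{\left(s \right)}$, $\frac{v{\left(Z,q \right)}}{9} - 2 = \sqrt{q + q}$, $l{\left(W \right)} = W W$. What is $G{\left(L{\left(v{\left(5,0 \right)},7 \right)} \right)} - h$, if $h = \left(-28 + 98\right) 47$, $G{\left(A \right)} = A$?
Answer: $-2941$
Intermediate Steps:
$l{\left(W \right)} = W^{2}$
$v{\left(Z,q \right)} = 18 + 9 \sqrt{2} \sqrt{q}$ ($v{\left(Z,q \right)} = 18 + 9 \sqrt{q + q} = 18 + 9 \sqrt{2 q} = 18 + 9 \sqrt{2} \sqrt{q}$)
$L{\left(s,a \right)} = a + s + s^{2}$ ($L{\left(s,a \right)} = \left(s + a\right) + s^{2} = \left(a + s\right) + s^{2} = a + s + s^{2}$)
$h = 3290$ ($h = 70 \cdot 47 = 3290$)
$G{\left(L{\left(v{\left(5,0 \right)},7 \right)} \right)} - h = \left(7 + \left(18 + 9 \sqrt{2} \sqrt{0}\right) + \left(18 + 9 \sqrt{2} \sqrt{0}\right)^{2}\right) - 3290 = \left(7 + \left(18 + 9 \sqrt{2} \cdot 0\right) + \left(18 + 9 \sqrt{2} \cdot 0\right)^{2}\right) - 3290 = \left(7 + \left(18 + 0\right) + \left(18 + 0\right)^{2}\right) - 3290 = \left(7 + 18 + 18^{2}\right) - 3290 = \left(7 + 18 + 324\right) - 3290 = 349 - 3290 = -2941$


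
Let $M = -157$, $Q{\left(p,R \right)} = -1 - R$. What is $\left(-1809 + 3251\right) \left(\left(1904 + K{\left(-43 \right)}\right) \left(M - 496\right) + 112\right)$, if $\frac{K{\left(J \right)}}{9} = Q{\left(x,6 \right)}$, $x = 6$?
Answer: $-1733371962$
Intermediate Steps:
$K{\left(J \right)} = -63$ ($K{\left(J \right)} = 9 \left(-1 - 6\right) = 9 \left(-7\right) = -63$)
$\left(-1809 + 3251\right) \left(\left(1904 + K{\left(-43 \right)}\right) \left(M - 496\right) + 112\right) = \left(-1809 + 3251\right) \left(\left(1904 - 63\right) \left(-157 - 496\right) + 112\right) = 1442 \left(1841 \left(-653\right) + 112\right) = 1442 \left(-1202173 + 112\right) = 1442 \left(-1202061\right) = -1733371962$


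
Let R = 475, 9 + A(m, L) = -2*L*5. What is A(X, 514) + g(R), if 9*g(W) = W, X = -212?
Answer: -45866/9 ≈ -5096.2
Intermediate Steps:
A(m, L) = -9 - 10*L (A(m, L) = -9 - 2*L*5 = -9 - 10*L)
g(W) = W/9
A(X, 514) + g(R) = (-9 - 10*514) + (⅑)*475 = (-9 - 5140) + 475/9 = -5149 + 475/9 = -45866/9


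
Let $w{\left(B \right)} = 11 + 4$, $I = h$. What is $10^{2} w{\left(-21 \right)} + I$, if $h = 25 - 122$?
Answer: $1403$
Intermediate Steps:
$h = -97$
$I = -97$
$w{\left(B \right)} = 15$
$10^{2} w{\left(-21 \right)} + I = 10^{2} \cdot 15 - 97 = 100 \cdot 15 - 97 = 1500 - 97 = 1403$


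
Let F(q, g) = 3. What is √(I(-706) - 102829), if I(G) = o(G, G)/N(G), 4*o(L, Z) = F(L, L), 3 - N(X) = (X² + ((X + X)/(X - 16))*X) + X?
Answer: I*√13205643506885847116149/358362022 ≈ 320.67*I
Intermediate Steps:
N(X) = 3 - X - X² - 2*X²/(-16 + X) (N(X) = 3 - ((X² + ((X + X)/(X - 16))*X) + X) = 3 - ((X² + ((2*X)/(-16 + X))*X) + X) = 3 - ((X² + (2*X/(-16 + X))*X) + X) = 3 - ((X² + 2*X²/(-16 + X)) + X) = 3 - (X + X² + 2*X²/(-16 + X)) = 3 + (-X - X² - 2*X²/(-16 + X)) = 3 - X - X² - 2*X²/(-16 + X))
o(L, Z) = ¾ (o(L, Z) = (¼)*3 = ¾)
I(G) = 3*(-16 + G)/(4*(-48 - G³ + 13*G² + 19*G)) (I(G) = 3/(4*(((-48 - G³ + 13*G² + 19*G)/(-16 + G)))) = 3*((-16 + G)/(-48 - G³ + 13*G² + 19*G))/4 = 3*(-16 + G)/(4*(-48 - G³ + 13*G² + 19*G)))
√(I(-706) - 102829) = √(3*(16 - 1*(-706))/(4*(48 + (-706)³ - 19*(-706) - 13*(-706)²)) - 102829) = √(3*(16 + 706)/(4*(48 - 351895816 + 13414 - 13*498436)) - 102829) = √((¾)*722/(48 - 351895816 + 13414 - 6479668) - 102829) = √((¾)*722/(-358362022) - 102829) = √((¾)*(-1/358362022)*722 - 102829) = √(-1083/716724044 - 102829) = √(-73700016721559/716724044) = I*√13205643506885847116149/358362022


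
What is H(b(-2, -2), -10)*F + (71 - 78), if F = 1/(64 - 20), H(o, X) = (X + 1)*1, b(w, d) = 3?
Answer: -317/44 ≈ -7.2045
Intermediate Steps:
H(o, X) = 1 + X (H(o, X) = (1 + X)*1 = 1 + X)
F = 1/44 ≈ 0.022727
H(b(-2, -2), -10)*F + (71 - 78) = (1 - 10)*(1/44) + (71 - 78) = -9*1/44 - 7 = -9/44 - 7 = -317/44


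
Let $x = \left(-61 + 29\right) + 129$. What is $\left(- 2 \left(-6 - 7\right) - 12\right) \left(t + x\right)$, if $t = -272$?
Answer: $-2450$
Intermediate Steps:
$x = 97$ ($x = -32 + 129 = 97$)
$\left(- 2 \left(-6 - 7\right) - 12\right) \left(t + x\right) = \left(- 2 \left(-6 - 7\right) - 12\right) \left(-272 + 97\right) = \left(\left(-2\right) \left(-13\right) - 12\right) \left(-175\right) = \left(26 - 12\right) \left(-175\right) = 14 \left(-175\right) = -2450$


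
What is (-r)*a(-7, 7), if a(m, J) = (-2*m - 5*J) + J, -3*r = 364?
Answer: -5096/3 ≈ -1698.7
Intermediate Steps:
r = -364/3 (r = -⅓*364 = -364/3 ≈ -121.33)
a(m, J) = -4*J - 2*m (a(m, J) = (-5*J - 2*m) + J = -4*J - 2*m)
(-r)*a(-7, 7) = (-1*(-364/3))*(-4*7 - 2*(-7)) = 364*(-28 + 14)/3 = (364/3)*(-14) = -5096/3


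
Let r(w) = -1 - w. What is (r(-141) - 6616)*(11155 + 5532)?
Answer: -108065012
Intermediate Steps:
(r(-141) - 6616)*(11155 + 5532) = ((-1 - 1*(-141)) - 6616)*(11155 + 5532) = ((-1 + 141) - 6616)*16687 = (140 - 6616)*16687 = -6476*16687 = -108065012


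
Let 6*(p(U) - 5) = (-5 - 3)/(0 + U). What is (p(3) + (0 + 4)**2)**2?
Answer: 34225/81 ≈ 422.53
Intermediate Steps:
p(U) = 5 - 4/(3*U) (p(U) = 5 + ((-5 - 3)/(0 + U))/6 = 5 + (-8/U)/6 = 5 - 4/(3*U))
(p(3) + (0 + 4)**2)**2 = ((5 - 4/3/3) + (0 + 4)**2)**2 = ((5 - 4/3*1/3) + 4**2)**2 = ((5 - 4/9) + 16)**2 = (41/9 + 16)**2 = (185/9)**2 = 34225/81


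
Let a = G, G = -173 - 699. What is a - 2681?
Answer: -3553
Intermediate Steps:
G = -872
a = -872
a - 2681 = -872 - 2681 = -3553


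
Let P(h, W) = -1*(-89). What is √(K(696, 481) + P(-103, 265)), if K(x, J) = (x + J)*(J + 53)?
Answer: √628607 ≈ 792.85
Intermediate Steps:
K(x, J) = (53 + J)*(J + x) (K(x, J) = (J + x)*(53 + J) = (53 + J)*(J + x))
P(h, W) = 89
√(K(696, 481) + P(-103, 265)) = √((481² + 53*481 + 53*696 + 481*696) + 89) = √((231361 + 25493 + 36888 + 334776) + 89) = √(628518 + 89) = √628607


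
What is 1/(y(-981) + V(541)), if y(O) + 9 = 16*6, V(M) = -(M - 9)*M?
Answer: -1/287725 ≈ -3.4755e-6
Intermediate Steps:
V(M) = -M*(-9 + M) (V(M) = -(-9 + M)*M = -M*(-9 + M))
y(O) = 87 (y(O) = -9 + 16*6 = -9 + 96 = 87)
1/(y(-981) + V(541)) = 1/(87 + 541*(9 - 1*541)) = 1/(87 + 541*(9 - 541)) = 1/(87 + 541*(-532)) = 1/(87 - 287812) = 1/(-287725) = -1/287725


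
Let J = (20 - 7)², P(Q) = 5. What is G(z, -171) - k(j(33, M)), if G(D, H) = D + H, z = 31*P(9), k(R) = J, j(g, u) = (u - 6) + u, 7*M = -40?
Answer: -185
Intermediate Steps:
M = -40/7 (M = (⅐)*(-40) = -40/7 ≈ -5.7143)
J = 169 (J = 13² = 169)
j(g, u) = -6 + 2*u (j(g, u) = (-6 + u) + u = -6 + 2*u)
k(R) = 169
z = 155 (z = 31*5 = 155)
G(z, -171) - k(j(33, M)) = (155 - 171) - 1*169 = -16 - 169 = -185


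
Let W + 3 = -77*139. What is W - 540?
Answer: -11246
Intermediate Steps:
W = -10706 (W = -3 - 77*139 = -3 - 10703 = -10706)
W - 540 = -10706 - 540 = -11246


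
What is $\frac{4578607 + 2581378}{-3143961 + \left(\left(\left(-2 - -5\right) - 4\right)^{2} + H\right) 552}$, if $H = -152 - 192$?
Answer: $- \frac{7159985}{3333297} \approx -2.148$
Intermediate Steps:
$H = -344$ ($H = -152 - 192 = -344$)
$\frac{4578607 + 2581378}{-3143961 + \left(\left(\left(-2 - -5\right) - 4\right)^{2} + H\right) 552} = \frac{4578607 + 2581378}{-3143961 + \left(\left(\left(-2 - -5\right) - 4\right)^{2} - 344\right) 552} = \frac{7159985}{-3143961 + \left(\left(\left(-2 + 5\right) - 4\right)^{2} - 344\right) 552} = \frac{7159985}{-3143961 + \left(\left(3 - 4\right)^{2} - 344\right) 552} = \frac{7159985}{-3143961 + \left(\left(-1\right)^{2} - 344\right) 552} = \frac{7159985}{-3143961 + \left(1 - 344\right) 552} = \frac{7159985}{-3143961 - 189336} = \frac{7159985}{-3333297} = 7159985 \left(- \frac{1}{3333297}\right) = - \frac{7159985}{3333297}$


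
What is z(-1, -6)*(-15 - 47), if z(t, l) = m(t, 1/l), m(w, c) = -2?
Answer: 124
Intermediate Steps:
z(t, l) = -2
z(-1, -6)*(-15 - 47) = -2*(-15 - 47) = -2*(-62) = 124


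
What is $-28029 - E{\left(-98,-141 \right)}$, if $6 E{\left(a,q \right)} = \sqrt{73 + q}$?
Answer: $-28029 - \frac{i \sqrt{17}}{3} \approx -28029.0 - 1.3744 i$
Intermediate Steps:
$E{\left(a,q \right)} = \frac{\sqrt{73 + q}}{6}$
$-28029 - E{\left(-98,-141 \right)} = -28029 - \frac{\sqrt{73 - 141}}{6} = -28029 - \frac{\sqrt{-68}}{6} = -28029 - \frac{2 i \sqrt{17}}{6} = -28029 - \frac{i \sqrt{17}}{3}$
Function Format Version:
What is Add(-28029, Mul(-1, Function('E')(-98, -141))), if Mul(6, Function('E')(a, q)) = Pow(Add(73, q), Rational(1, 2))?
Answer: Add(-28029, Mul(Rational(-1, 3), I, Pow(17, Rational(1, 2)))) ≈ Add(-28029., Mul(-1.3744, I))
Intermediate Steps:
Function('E')(a, q) = Mul(Rational(1, 6), Pow(Add(73, q), Rational(1, 2)))
Add(-28029, Mul(-1, Function('E')(-98, -141))) = Add(-28029, Mul(-1, Mul(Rational(1, 6), Pow(Add(73, -141), Rational(1, 2))))) = Add(-28029, Mul(-1, Mul(Rational(1, 6), Pow(-68, Rational(1, 2))))) = Add(-28029, Mul(-1, Mul(Rational(1, 6), Mul(2, I, Pow(17, Rational(1, 2)))))) = Add(-28029, Mul(-1, Mul(Rational(1, 3), I, Pow(17, Rational(1, 2))))) = Add(-28029, Mul(Rational(-1, 3), I, Pow(17, Rational(1, 2))))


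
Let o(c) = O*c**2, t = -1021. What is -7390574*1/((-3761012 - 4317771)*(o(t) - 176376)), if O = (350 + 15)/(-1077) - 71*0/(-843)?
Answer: -7959648198/4608524934245011 ≈ -1.7272e-6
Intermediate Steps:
O = -365/1077 (O = 365*(-1/1077) + 0*(-1/843) = -365/1077 + 0 = -365/1077 ≈ -0.33890)
o(c) = -365*c**2/1077
-7390574*1/((-3761012 - 4317771)*(o(t) - 176376)) = -7390574*1/((-3761012 - 4317771)*(-365/1077*(-1021)**2 - 176376)) = -7390574*(-1/(8078783*(-365/1077*1042441 - 176376))) = -7390574*(-1/(8078783*(-380490965/1077 - 176376))) = -7390574/((-570447917/1077*(-8078783))) = -7390574/4608524934245011/1077 = -7390574*1077/4608524934245011 = -7959648198/4608524934245011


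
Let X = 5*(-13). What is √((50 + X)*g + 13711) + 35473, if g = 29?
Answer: 35473 + 2*√3319 ≈ 35588.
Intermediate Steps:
X = -65
√((50 + X)*g + 13711) + 35473 = √((50 - 65)*29 + 13711) + 35473 = √(-15*29 + 13711) + 35473 = √(-435 + 13711) + 35473 = √13276 + 35473 = 2*√3319 + 35473 = 35473 + 2*√3319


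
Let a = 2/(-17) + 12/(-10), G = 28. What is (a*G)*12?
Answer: -37632/85 ≈ -442.73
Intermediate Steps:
a = -112/85 (a = 2*(-1/17) + 12*(-1/10) = -2/17 - 6/5 = -112/85 ≈ -1.3176)
(a*G)*12 = -112/85*28*12 = -3136/85*12 = -37632/85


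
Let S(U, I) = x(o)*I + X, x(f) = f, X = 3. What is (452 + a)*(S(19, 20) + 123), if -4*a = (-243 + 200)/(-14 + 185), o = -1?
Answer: 16388183/342 ≈ 47919.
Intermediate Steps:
S(U, I) = 3 - I (S(U, I) = -I + 3 = 3 - I)
a = 43/684 (a = -(-243 + 200)/(4*(-14 + 185)) = -(-43)/(4*171) = -1/4*(-43/171) = 43/684 ≈ 0.062865)
(452 + a)*(S(19, 20) + 123) = (452 + 43/684)*((3 - 1*20) + 123) = 309211*((3 - 20) + 123)/684 = 309211*(-17 + 123)/684 = (309211/684)*106 = 16388183/342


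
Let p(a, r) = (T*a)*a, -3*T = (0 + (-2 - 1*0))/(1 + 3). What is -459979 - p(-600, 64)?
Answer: -519979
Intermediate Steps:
T = ⅙ (T = -(0 + (-2 - 1*0))/(3*(1 + 3)) = -(0 + (-2 + 0))/(3*4) = -(0 - 2)/(3*4) = -(-2)/(3*4) = -⅓*(-½) = ⅙ ≈ 0.16667)
p(a, r) = a²/6 (p(a, r) = (a/6)*a = a²/6)
-459979 - p(-600, 64) = -459979 - (-600)²/6 = -459979 - 360000/6 = -459979 - 1*60000 = -459979 - 60000 = -519979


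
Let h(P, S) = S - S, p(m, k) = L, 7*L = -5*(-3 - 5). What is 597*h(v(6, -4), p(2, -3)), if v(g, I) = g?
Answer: 0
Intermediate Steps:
L = 40/7 (L = (-5*(-3 - 5))/7 = (-5*(-8))/7 = (⅐)*40 = 40/7 ≈ 5.7143)
p(m, k) = 40/7
h(P, S) = 0
597*h(v(6, -4), p(2, -3)) = 597*0 = 0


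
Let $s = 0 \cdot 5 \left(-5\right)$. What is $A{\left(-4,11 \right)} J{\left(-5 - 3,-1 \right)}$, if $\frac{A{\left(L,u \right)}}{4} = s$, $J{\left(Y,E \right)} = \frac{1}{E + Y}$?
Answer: $0$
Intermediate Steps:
$s = 0$ ($s = 0 \left(-5\right) = 0$)
$A{\left(L,u \right)} = 0$ ($A{\left(L,u \right)} = 4 \cdot 0 = 0$)
$A{\left(-4,11 \right)} J{\left(-5 - 3,-1 \right)} = \frac{0}{-1 - 8} = \frac{0}{-9} = 0 \left(- \frac{1}{9}\right) = 0$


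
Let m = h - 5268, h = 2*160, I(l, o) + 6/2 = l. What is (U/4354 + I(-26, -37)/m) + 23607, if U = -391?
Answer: 254288883971/10771796 ≈ 23607.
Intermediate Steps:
I(l, o) = -3 + l
h = 320
m = -4948 (m = 320 - 5268 = -4948)
(U/4354 + I(-26, -37)/m) + 23607 = (-391/4354 + (-3 - 26)/(-4948)) + 23607 = (-391*1/4354 - 29*(-1/4948)) + 23607 = (-391/4354 + 29/4948) + 23607 = -904201/10771796 + 23607 = 254288883971/10771796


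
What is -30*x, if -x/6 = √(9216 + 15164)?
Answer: 360*√6095 ≈ 28105.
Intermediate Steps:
x = -12*√6095 (x = -6*√(9216 + 15164) = -12*√6095 ≈ -936.85)
-30*x = -(-360)*√6095 = 360*√6095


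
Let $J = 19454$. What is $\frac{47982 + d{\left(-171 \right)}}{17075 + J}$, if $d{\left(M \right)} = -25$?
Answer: $\frac{47957}{36529} \approx 1.3128$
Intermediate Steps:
$\frac{47982 + d{\left(-171 \right)}}{17075 + J} = \frac{47982 - 25}{17075 + 19454} = \frac{47957}{36529}$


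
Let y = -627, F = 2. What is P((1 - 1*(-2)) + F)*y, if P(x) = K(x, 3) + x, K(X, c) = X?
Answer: -6270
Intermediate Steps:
P(x) = 2*x (P(x) = x + x = 2*x)
P((1 - 1*(-2)) + F)*y = (2*((1 - 1*(-2)) + 2))*(-627) = (2*((1 + 2) + 2))*(-627) = (2*(3 + 2))*(-627) = (2*5)*(-627) = 10*(-627) = -6270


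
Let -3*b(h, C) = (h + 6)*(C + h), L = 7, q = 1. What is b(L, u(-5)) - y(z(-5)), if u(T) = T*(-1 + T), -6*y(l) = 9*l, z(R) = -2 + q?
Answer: -971/6 ≈ -161.83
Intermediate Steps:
z(R) = -1 (z(R) = -2 + 1 = -1)
y(l) = -3*l/2
b(h, C) = -(6 + h)*(C + h)/3 (b(h, C) = -(h + 6)*(C + h)/3 = -(6 + h)*(C + h)/3)
b(L, u(-5)) - y(z(-5)) = (-(-10)*(-1 - 5) - 2*7 - ⅓*7² - ⅓*(-5*(-1 - 5))*7) - (-3)*(-1)/2 = (-(-10)*(-6) - 14 - ⅓*49 - ⅓*(-5*(-6))*7) - 1*3/2 = (-2*30 - 14 - 49/3 - ⅓*30*7) - 3/2 = (-60 - 14 - 49/3 - 70) - 3/2 = -481/3 - 3/2 = -971/6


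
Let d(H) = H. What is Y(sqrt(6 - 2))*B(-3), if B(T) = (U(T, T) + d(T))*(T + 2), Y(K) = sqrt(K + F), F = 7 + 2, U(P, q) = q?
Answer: 6*sqrt(11) ≈ 19.900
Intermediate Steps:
F = 9
Y(K) = sqrt(9 + K) (Y(K) = sqrt(K + 9) = sqrt(9 + K))
B(T) = 2*T*(2 + T) (B(T) = (T + T)*(T + 2) = (2*T)*(2 + T) = 2*T*(2 + T))
Y(sqrt(6 - 2))*B(-3) = sqrt(9 + sqrt(6 - 2))*(2*(-3)*(2 - 3)) = sqrt(9 + sqrt(4))*(2*(-3)*(-1)) = sqrt(9 + 2)*6 = sqrt(11)*6 = 6*sqrt(11)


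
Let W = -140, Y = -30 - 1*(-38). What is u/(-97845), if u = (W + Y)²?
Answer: -528/2965 ≈ -0.17808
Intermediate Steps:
Y = 8 (Y = -30 + 38 = 8)
u = 17424 (u = (-140 + 8)² = (-132)² = 17424)
u/(-97845) = 17424/(-97845) = 17424*(-1/97845) = -528/2965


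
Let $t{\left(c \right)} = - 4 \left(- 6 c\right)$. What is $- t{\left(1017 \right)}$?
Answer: $-24408$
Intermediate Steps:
$t{\left(c \right)} = 24 c$
$- t{\left(1017 \right)} = - 24 \cdot 1017 = \left(-1\right) 24408 = -24408$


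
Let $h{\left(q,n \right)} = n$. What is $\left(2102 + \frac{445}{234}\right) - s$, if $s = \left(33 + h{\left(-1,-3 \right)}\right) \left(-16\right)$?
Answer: $\frac{604633}{234} \approx 2583.9$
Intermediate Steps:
$s = -480$ ($s = \left(33 - 3\right) \left(-16\right) = 30 \left(-16\right) = -480$)
$\left(2102 + \frac{445}{234}\right) - s = \left(2102 + \frac{445}{234}\right) - -480 = \left(2102 + 445 \cdot \frac{1}{234}\right) + 480 = \left(2102 + \frac{445}{234}\right) + 480 = \frac{492313}{234} + 480 = \frac{604633}{234}$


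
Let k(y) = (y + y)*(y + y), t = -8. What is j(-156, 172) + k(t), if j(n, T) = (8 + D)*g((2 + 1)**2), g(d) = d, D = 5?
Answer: 373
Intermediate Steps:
k(y) = 4*y**2 (k(y) = (2*y)*(2*y) = 4*y**2)
j(n, T) = 117 (j(n, T) = (8 + 5)*(2 + 1)**2 = 13*3**2 = 13*9 = 117)
j(-156, 172) + k(t) = 117 + 4*(-8)**2 = 117 + 4*64 = 117 + 256 = 373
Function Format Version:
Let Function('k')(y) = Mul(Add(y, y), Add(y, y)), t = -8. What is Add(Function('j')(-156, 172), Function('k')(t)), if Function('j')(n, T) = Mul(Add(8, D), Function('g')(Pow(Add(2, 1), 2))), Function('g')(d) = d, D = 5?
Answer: 373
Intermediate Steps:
Function('k')(y) = Mul(4, Pow(y, 2)) (Function('k')(y) = Mul(Mul(2, y), Mul(2, y)) = Mul(4, Pow(y, 2)))
Function('j')(n, T) = 117 (Function('j')(n, T) = Mul(Add(8, 5), Pow(Add(2, 1), 2)) = Mul(13, Pow(3, 2)) = Mul(13, 9) = 117)
Add(Function('j')(-156, 172), Function('k')(t)) = Add(117, Mul(4, Pow(-8, 2))) = Add(117, Mul(4, 64)) = Add(117, 256) = 373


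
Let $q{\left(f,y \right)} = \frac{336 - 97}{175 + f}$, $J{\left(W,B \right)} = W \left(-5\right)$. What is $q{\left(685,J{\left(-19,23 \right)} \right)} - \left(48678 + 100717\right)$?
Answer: $- \frac{128479461}{860} \approx -1.4939 \cdot 10^{5}$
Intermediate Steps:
$J{\left(W,B \right)} = - 5 W$
$q{\left(f,y \right)} = \frac{239}{175 + f}$
$q{\left(685,J{\left(-19,23 \right)} \right)} - \left(48678 + 100717\right) = \frac{239}{175 + 685} - \left(48678 + 100717\right) = \frac{239}{860} - 149395 = - \frac{128479461}{860}$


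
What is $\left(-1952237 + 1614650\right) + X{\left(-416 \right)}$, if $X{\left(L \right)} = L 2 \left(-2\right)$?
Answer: $-335923$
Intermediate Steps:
$X{\left(L \right)} = - 4 L$ ($X{\left(L \right)} = 2 L \left(-2\right) = - 4 L$)
$\left(-1952237 + 1614650\right) + X{\left(-416 \right)} = \left(-1952237 + 1614650\right) - -1664 = -337587 + 1664 = -335923$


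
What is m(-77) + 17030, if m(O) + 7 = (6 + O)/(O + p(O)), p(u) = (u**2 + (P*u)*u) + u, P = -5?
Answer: 406339081/23870 ≈ 17023.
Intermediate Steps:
p(u) = u - 4*u**2 (p(u) = (u**2 + (-5*u)*u) + u = (u**2 - 5*u**2) + u = -4*u**2 + u = u - 4*u**2)
m(O) = -7 + (6 + O)/(O + O*(1 - 4*O))
m(-77) + 17030 = (1/2)*(-6 - 28*(-77)**2 + 13*(-77))/(-77*(-1 + 2*(-77))) + 17030 = (1/2)*(-1/77)*(-6 - 28*5929 - 1001)/(-1 - 154) + 17030 = (1/2)*(-1/77)*(-6 - 166012 - 1001)/(-155) + 17030 = (1/2)*(-1/77)*(-1/155)*(-167019) + 17030 = -167019/23870 + 17030 = 406339081/23870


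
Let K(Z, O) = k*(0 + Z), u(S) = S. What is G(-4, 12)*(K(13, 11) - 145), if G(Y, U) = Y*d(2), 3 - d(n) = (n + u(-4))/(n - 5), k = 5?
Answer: 2240/3 ≈ 746.67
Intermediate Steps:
d(n) = 3 - (-4 + n)/(-5 + n) (d(n) = 3 - (n - 4)/(n - 5) = 3 - (-4 + n)/(-5 + n))
G(Y, U) = 7*Y/3 (G(Y, U) = Y*((-11 + 2*2)/(-5 + 2)) = Y*((-11 + 4)/(-3)) = Y*(-⅓*(-7)) = Y*(7/3) = 7*Y/3)
K(Z, O) = 5*Z (K(Z, O) = 5*(0 + Z) = 5*Z)
G(-4, 12)*(K(13, 11) - 145) = ((7/3)*(-4))*(5*13 - 145) = -28*(65 - 145)/3 = -28/3*(-80) = 2240/3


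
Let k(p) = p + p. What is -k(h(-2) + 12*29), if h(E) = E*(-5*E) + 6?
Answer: -668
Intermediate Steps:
h(E) = 6 - 5*E² (h(E) = -5*E² + 6 = 6 - 5*E²)
k(p) = 2*p
-k(h(-2) + 12*29) = -2*((6 - 5*(-2)²) + 12*29) = -2*((6 - 5*4) + 348) = -2*((6 - 20) + 348) = -2*(-14 + 348) = -2*334 = -1*668 = -668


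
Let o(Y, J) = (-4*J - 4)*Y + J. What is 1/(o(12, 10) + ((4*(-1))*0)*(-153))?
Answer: -1/518 ≈ -0.0019305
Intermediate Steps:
o(Y, J) = J + Y*(-4 - 4*J) (o(Y, J) = (-4 - 4*J)*Y + J = Y*(-4 - 4*J) + J = J + Y*(-4 - 4*J))
1/(o(12, 10) + ((4*(-1))*0)*(-153)) = 1/((10 - 4*12 - 4*10*12) + ((4*(-1))*0)*(-153)) = 1/((10 - 48 - 480) - 4*0*(-153)) = 1/(-518 + 0*(-153)) = 1/(-518 + 0) = 1/(-518) = -1/518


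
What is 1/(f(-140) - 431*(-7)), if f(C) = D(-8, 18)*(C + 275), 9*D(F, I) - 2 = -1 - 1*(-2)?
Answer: 1/3062 ≈ 0.00032658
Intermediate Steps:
D(F, I) = ⅓ (D(F, I) = 2/9 + (-1 - 1*(-2))/9 = 2/9 + (-1 + 2)/9 = 2/9 + (⅑)*1 = 2/9 + ⅑ = ⅓)
f(C) = 275/3 + C/3 (f(C) = (C + 275)/3 = (275 + C)/3 = 275/3 + C/3)
1/(f(-140) - 431*(-7)) = 1/((275/3 + (⅓)*(-140)) - 431*(-7)) = 1/((275/3 - 140/3) + 3017) = 1/(45 + 3017) = 1/3062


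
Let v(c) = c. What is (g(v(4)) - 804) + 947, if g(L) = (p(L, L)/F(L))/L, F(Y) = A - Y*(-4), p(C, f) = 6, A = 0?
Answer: 4579/32 ≈ 143.09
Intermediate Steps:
F(Y) = 4*Y (F(Y) = 0 - Y*(-4) = 0 - (-4)*Y = 0 + 4*Y = 4*Y)
g(L) = 3/(2*L²) (g(L) = (6/((4*L)))/L = (6*(1/(4*L)))/L = (3/(2*L))/L = 3/(2*L²))
(g(v(4)) - 804) + 947 = ((3/2)/4² - 804) + 947 = ((3/2)*(1/16) - 804) + 947 = (3/32 - 804) + 947 = -25725/32 + 947 = 4579/32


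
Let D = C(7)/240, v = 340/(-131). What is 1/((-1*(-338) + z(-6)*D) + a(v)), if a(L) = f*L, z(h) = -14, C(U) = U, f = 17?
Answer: 15720/4613341 ≈ 0.0034075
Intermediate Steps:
v = -340/131 (v = 340*(-1/131) = -340/131 ≈ -2.5954)
D = 7/240 ≈ 0.029167
a(L) = 17*L
1/((-1*(-338) + z(-6)*D) + a(v)) = 1/((-1*(-338) - 14*7/240) + 17*(-340/131)) = 1/((338 - 49/120) - 5780/131) = 1/(40511/120 - 5780/131) = 1/(4613341/15720) = 15720/4613341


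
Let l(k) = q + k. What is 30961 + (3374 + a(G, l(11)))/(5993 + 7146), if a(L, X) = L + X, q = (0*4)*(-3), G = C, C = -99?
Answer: 406799865/13139 ≈ 30961.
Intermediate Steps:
G = -99
q = 0 (q = 0*(-3) = 0)
l(k) = k (l(k) = 0 + k = k)
30961 + (3374 + a(G, l(11)))/(5993 + 7146) = 30961 + (3374 + (-99 + 11))/(5993 + 7146) = 30961 + (3374 - 88)/13139 = 30961 + 3286*(1/13139) = 30961 + 3286/13139 = 406799865/13139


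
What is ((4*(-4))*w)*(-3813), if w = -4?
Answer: -244032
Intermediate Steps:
((4*(-4))*w)*(-3813) = ((4*(-4))*(-4))*(-3813) = -16*(-4)*(-3813) = 64*(-3813) = -244032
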